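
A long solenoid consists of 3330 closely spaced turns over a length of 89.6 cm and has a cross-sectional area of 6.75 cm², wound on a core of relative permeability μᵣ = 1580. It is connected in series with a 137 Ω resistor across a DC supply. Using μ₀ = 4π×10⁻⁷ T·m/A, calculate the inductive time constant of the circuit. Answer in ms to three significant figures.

A = 6.75 cm² = 6.750×10^-4 m².
L = μ₀μᵣN²A/ℓ = (4π×10⁻⁷)(1580)(3330)²(6.750×10^-4)/(0.896) = 16.59 H.
τ = L/R = (16.59)/(137) = 0.1211 s.

τ ≈ 121 ms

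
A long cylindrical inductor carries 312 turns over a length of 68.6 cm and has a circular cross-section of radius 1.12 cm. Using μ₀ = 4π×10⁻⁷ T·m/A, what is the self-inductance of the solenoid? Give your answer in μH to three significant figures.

L ≈ 70.3 μH

A = πr² = π(1.120×10^-2 m)² = 3.941×10^-4 m².
For a long solenoid, L = μ₀N²A/ℓ.
L = (4π×10⁻⁷)(312)²(3.941×10^-4)/(0.686 m) = 7.027×10^-5 H.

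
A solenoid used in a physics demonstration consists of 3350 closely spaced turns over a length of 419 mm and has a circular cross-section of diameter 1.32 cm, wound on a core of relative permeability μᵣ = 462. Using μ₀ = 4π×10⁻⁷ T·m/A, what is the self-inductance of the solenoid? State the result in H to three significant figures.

L ≈ 2.13 H

A = π(d/2)² = π(6.600×10^-3 m)² = 1.368×10^-4 m².
For a long solenoid, L = μ₀μᵣN²A/ℓ.
L = (4π×10⁻⁷)(462)(3350)²(1.368×10^-4)/(0.419 m) = 2.128 H.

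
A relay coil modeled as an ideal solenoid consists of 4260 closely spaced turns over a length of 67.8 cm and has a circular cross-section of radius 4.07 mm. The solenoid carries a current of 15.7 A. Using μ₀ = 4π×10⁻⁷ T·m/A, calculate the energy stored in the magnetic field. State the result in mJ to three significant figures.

U ≈ 216 mJ

A = πr² = π(4.070×10^-3 m)² = 5.204×10^-5 m².
L = μ₀N²A/ℓ = (4π×10⁻⁷)(4260)²(5.204×10^-5)/(0.678) = 1.750×10^-3 H.
U = ½LI² = ½(1.750×10^-3)(15.7)² = 0.2157 J.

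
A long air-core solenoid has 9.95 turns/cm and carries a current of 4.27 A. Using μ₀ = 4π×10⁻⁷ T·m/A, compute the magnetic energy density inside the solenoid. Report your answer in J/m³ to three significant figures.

u ≈ 11.3 J/m³

B = μ₀nI = (4π×10⁻⁷)(995)(4.27) = 5.339×10^-3 T.
u = B²/(2μ₀) = (5.339×10^-3)²/(2×4π×10⁻⁷) = 11.34 J/m³.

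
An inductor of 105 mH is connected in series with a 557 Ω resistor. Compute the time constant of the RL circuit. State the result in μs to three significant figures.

τ ≈ 189 μs

τ = L/R = (0.105 H)/(557 Ω) = 1.885×10^-4 s.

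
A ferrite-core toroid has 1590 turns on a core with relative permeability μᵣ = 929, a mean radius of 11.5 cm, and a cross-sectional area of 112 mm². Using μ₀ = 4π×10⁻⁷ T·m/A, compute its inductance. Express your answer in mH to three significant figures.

For a thin toroid, L = μ₀μᵣN²A/(2πR).
L = (4π×10⁻⁷)(929)(1590)²(1.120×10^-4) / (2π×0.115 m) = 0.45747 H.

L ≈ 457 mH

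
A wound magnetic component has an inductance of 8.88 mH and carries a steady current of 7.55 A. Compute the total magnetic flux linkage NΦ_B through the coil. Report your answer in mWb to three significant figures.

From L = NΦ_B/I, the flux linkage is NΦ_B = LI.
NΦ_B = (8.880×10^-3 H)(7.55 A) = 6.704×10^-2 Wb.

NΦ_B ≈ 67.0 mWb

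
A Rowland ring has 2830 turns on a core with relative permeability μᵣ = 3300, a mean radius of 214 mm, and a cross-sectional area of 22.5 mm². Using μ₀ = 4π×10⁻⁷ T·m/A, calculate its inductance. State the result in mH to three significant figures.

For a thin toroid, L = μ₀μᵣN²A/(2πR).
L = (4π×10⁻⁷)(3300)(2830)²(2.250×10^-5) / (2π×0.214 m) = 0.5558 H.

L ≈ 556 mH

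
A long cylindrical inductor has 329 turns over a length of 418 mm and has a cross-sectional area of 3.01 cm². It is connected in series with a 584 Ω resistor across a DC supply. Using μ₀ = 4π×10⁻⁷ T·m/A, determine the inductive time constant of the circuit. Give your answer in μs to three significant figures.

A = 3.01 cm² = 3.010×10^-4 m².
L = μ₀N²A/ℓ = (4π×10⁻⁷)(329)²(3.010×10^-4)/(0.418) = 9.7947×10^-5 H.
τ = L/R = (9.7947×10^-5)/(584) = 1.677×10^-7 s.

τ ≈ 0.168 μs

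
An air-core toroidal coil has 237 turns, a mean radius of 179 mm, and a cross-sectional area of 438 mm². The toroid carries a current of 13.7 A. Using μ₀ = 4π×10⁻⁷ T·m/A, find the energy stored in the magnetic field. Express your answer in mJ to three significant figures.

L = μ₀N²A/(2πR) = (4π×10⁻⁷)(237)²(4.380×10^-4)/(2π×0.179) = 2.749×10^-5 H.
U = ½LI² = ½(2.749×10^-5)(13.7)² = 2.580×10^-3 J.

U ≈ 2.58 mJ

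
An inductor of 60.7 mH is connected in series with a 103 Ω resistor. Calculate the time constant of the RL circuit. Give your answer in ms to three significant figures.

τ = L/R = (6.070×10^-2 H)/(103 Ω) = 5.893×10^-4 s.

τ ≈ 0.589 ms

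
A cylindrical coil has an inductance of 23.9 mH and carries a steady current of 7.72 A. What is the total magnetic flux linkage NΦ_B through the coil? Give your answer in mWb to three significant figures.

NΦ_B ≈ 185 mWb

From L = NΦ_B/I, the flux linkage is NΦ_B = LI.
NΦ_B = (2.390×10^-2 H)(7.72 A) = 0.1845 Wb.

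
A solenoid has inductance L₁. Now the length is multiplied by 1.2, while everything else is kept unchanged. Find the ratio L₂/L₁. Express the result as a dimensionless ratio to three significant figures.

L₂/L₁ = 0.833

For a solenoid, L ∝ μᵣN²A/ℓ.
L₂/L₁ = (1.2)^-1 = 0.833.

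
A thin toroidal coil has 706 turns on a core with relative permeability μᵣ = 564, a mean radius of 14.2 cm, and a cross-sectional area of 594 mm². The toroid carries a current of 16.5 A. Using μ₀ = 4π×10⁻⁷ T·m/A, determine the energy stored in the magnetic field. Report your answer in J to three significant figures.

L = μ₀μᵣN²A/(2πR) = (4π×10⁻⁷)(564)(706)²(5.940×10^-4)/(2π×0.142) = 0.2352 H.
U = ½LI² = ½(0.2352)(16.5)² = 32.02 J.

U ≈ 32.0 J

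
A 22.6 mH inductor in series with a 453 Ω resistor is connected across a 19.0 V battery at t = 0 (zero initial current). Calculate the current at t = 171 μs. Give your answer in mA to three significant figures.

τ = L/R = 2.260×10^-2/453 = 4.989×10^-5 s; final current I_∞ = ε/R = 19.0/453 = 4.194×10^-2 A.
I(t) = I_∞(1 − e^(−t/τ)) with t/τ = 3.428.
I = (4.194×10^-2)(1 − e^(−3.428)) = 4.058×10^-2 A.

I ≈ 40.6 mA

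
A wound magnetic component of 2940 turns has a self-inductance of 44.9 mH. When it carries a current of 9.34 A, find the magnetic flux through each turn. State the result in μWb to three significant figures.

Φ_B ≈ 143 μWb

From L = NΦ_B/I, the flux per turn is Φ_B = LI/N.
Φ_B = (4.490×10^-2 H)(9.34 A)/2940 = 1.426×10^-4 Wb.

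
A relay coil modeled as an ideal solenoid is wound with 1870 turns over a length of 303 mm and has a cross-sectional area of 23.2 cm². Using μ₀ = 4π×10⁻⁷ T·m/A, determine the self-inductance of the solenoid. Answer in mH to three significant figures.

L ≈ 33.6 mH

A = 23.2 cm² = 2.320×10^-3 m².
For a long solenoid, L = μ₀N²A/ℓ.
L = (4π×10⁻⁷)(1870)²(2.320×10^-3)/(0.303 m) = 3.3646×10^-2 H.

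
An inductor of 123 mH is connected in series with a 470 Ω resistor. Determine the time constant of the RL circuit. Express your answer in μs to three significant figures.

τ = L/R = (0.123 H)/(470 Ω) = 2.617×10^-4 s.

τ ≈ 262 μs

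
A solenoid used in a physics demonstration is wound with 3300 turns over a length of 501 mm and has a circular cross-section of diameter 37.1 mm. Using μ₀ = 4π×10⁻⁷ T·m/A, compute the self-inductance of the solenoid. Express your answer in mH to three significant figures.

L ≈ 29.5 mH

A = π(d/2)² = π(1.855×10^-2 m)² = 1.081×10^-3 m².
For a long solenoid, L = μ₀N²A/ℓ.
L = (4π×10⁻⁷)(3300)²(1.081×10^-3)/(0.501 m) = 2.953×10^-2 H.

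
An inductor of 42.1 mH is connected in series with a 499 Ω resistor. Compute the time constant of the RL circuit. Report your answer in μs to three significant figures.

τ = L/R = (4.210×10^-2 H)/(499 Ω) = 8.437×10^-5 s.

τ ≈ 84.4 μs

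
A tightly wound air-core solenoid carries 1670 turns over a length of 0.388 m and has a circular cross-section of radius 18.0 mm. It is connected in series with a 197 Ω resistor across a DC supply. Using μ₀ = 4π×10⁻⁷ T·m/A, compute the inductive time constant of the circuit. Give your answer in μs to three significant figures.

A = πr² = π(1.800×10^-2 m)² = 1.018×10^-3 m².
L = μ₀N²A/ℓ = (4π×10⁻⁷)(1670)²(1.018×10^-3)/(0.388) = 9.194×10^-3 H.
τ = L/R = (9.194×10^-3)/(197) = 4.667×10^-5 s.

τ ≈ 46.7 μs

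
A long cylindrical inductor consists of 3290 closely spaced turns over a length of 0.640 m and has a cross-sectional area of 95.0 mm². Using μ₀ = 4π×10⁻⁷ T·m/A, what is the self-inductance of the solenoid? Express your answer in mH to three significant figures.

L ≈ 2.02 mH

A = 95.0 mm² = 9.500×10^-5 m².
For a long solenoid, L = μ₀N²A/ℓ.
L = (4π×10⁻⁷)(3290)²(9.500×10^-5)/(0.64 m) = 2.019×10^-3 H.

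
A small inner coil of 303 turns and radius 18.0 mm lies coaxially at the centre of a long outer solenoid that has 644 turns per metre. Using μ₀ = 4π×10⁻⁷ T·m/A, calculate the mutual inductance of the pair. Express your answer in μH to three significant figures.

M ≈ 250 μH

The outer solenoid produces a uniform field B₁ = μ₀n₁I₁ across the inner coil,
so the flux linkage is N₂Φ = N₂B₁A₂ = μ₀n₁N₂A₂·I₁, giving M = μ₀n₁N₂A₂.
A₂ = πr² = π(1.800×10^-2 m)² = 1.018×10^-3 m².
M = (4π×10⁻⁷)(644)(303)(1.018×10^-3) = 2.496×10^-4 H.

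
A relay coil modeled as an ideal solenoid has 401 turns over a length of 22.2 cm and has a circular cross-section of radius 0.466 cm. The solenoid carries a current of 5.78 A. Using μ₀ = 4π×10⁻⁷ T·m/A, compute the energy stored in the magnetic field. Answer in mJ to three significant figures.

U ≈ 1.04 mJ

A = πr² = π(4.660×10^-3 m)² = 6.822×10^-5 m².
L = μ₀N²A/ℓ = (4π×10⁻⁷)(401)²(6.822×10^-5)/(0.222) = 6.210×10^-5 H.
U = ½LI² = ½(6.210×10^-5)(5.78)² = 1.037×10^-3 J.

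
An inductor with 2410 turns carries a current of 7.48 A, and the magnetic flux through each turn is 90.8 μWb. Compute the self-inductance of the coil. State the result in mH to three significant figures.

Self-inductance is defined by L = NΦ_B/I (flux linkage over current).
L = (2410)(9.080×10^-5 Wb)/(7.48 A) = 2.926×10^-2 H.

L ≈ 29.3 mH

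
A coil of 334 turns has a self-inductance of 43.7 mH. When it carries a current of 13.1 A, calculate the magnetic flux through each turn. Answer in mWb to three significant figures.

Φ_B ≈ 1.71 mWb

From L = NΦ_B/I, the flux per turn is Φ_B = LI/N.
Φ_B = (4.370×10^-2 H)(13.1 A)/334 = 1.714×10^-3 Wb.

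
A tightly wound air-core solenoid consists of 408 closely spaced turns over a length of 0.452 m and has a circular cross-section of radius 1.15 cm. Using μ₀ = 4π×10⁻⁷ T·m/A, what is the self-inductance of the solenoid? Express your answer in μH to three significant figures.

A = πr² = π(1.150×10^-2 m)² = 4.1548×10^-4 m².
For a long solenoid, L = μ₀N²A/ℓ.
L = (4π×10⁻⁷)(408)²(4.1548×10^-4)/(0.452 m) = 1.923×10^-4 H.

L ≈ 192 μH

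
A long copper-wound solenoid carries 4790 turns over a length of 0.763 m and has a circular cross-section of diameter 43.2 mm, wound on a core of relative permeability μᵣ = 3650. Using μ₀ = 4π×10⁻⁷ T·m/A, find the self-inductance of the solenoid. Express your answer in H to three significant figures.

A = π(d/2)² = π(2.160×10^-2 m)² = 1.466×10^-3 m².
For a long solenoid, L = μ₀μᵣN²A/ℓ.
L = (4π×10⁻⁷)(3650)(4790)²(1.466×10^-3)/(0.763 m) = 202.2 H.

L ≈ 202 H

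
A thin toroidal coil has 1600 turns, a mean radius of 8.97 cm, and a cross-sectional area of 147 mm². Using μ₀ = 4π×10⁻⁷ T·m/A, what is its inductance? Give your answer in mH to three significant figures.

For a thin toroid, L = μ₀N²A/(2πR).
L = (4π×10⁻⁷)(1600)²(1.470×10^-4) / (2π×8.970×10^-2 m) = 8.391×10^-4 H.

L ≈ 0.839 mH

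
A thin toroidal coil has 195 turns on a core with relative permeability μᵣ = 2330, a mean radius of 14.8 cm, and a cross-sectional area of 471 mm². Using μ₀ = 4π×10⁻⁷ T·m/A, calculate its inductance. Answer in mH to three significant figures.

For a thin toroid, L = μ₀μᵣN²A/(2πR).
L = (4π×10⁻⁷)(2330)(195)²(4.710×10^-4) / (2π×0.148 m) = 5.639×10^-2 H.

L ≈ 56.4 mH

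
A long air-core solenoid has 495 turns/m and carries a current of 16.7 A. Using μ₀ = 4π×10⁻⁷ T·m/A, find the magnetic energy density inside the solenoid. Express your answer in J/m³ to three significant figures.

B = μ₀nI = (4π×10⁻⁷)(495)(16.7) = 1.039×10^-2 T.
u = B²/(2μ₀) = (1.039×10^-2)²/(2×4π×10⁻⁷) = 42.94 J/m³.

u ≈ 42.9 J/m³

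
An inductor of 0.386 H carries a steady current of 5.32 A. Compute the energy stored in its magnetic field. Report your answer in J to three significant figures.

U ≈ 5.46 J

Stored magnetic energy: U = ½LI².
U = ½(0.386 H)(5.32 A)² = 5.462 J.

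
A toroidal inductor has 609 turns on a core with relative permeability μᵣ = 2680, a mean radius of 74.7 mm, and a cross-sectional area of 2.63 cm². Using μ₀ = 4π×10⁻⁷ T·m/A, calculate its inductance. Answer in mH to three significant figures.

For a thin toroid, L = μ₀μᵣN²A/(2πR).
L = (4π×10⁻⁷)(2680)(609)²(2.630×10^-4) / (2π×7.470×10^-2 m) = 0.6999 H.

L ≈ 700 mH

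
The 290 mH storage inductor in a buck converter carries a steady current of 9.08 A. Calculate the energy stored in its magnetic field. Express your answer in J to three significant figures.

Stored magnetic energy: U = ½LI².
U = ½(0.29 H)(9.08 A)² = 11.95 J.

U ≈ 12.0 J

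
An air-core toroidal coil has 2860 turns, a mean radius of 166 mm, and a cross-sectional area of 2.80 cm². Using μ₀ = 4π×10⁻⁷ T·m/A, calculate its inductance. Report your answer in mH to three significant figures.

L ≈ 2.76 mH

For a thin toroid, L = μ₀N²A/(2πR).
L = (4π×10⁻⁷)(2860)²(2.800×10^-4) / (2π×0.166 m) = 2.759×10^-3 H.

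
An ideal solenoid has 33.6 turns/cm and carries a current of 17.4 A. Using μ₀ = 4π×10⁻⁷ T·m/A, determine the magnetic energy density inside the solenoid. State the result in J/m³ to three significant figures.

u ≈ 2150 J/m³

B = μ₀nI = (4π×10⁻⁷)(3.360×10^3)(17.4) = 7.347×10^-2 T.
u = B²/(2μ₀) = (7.347×10^-2)²/(2×4π×10⁻⁷) = 2.148×10^3 J/m³.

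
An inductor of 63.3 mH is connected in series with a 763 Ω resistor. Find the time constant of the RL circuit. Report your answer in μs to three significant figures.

τ = L/R = (6.330×10^-2 H)/(763 Ω) = 8.296×10^-5 s.

τ ≈ 83.0 μs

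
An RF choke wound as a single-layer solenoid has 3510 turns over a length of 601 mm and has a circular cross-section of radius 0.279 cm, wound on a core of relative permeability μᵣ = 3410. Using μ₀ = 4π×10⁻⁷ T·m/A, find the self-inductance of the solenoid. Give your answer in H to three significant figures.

A = πr² = π(2.790×10^-3 m)² = 2.445×10^-5 m².
For a long solenoid, L = μ₀μᵣN²A/ℓ.
L = (4π×10⁻⁷)(3410)(3510)²(2.445×10^-5)/(0.601 m) = 2.148 H.

L ≈ 2.15 H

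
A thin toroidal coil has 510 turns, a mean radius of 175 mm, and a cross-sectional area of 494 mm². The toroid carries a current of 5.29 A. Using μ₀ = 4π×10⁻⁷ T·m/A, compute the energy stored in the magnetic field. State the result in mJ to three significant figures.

U ≈ 2.05 mJ

L = μ₀N²A/(2πR) = (4π×10⁻⁷)(510)²(4.940×10^-4)/(2π×0.175) = 1.468×10^-4 H.
U = ½LI² = ½(1.468×10^-4)(5.29)² = 2.0547×10^-3 J.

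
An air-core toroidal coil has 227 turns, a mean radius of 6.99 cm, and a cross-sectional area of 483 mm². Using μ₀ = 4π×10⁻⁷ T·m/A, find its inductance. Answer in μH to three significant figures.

L ≈ 71.2 μH

For a thin toroid, L = μ₀N²A/(2πR).
L = (4π×10⁻⁷)(227)²(4.830×10^-4) / (2π×6.990×10^-2 m) = 7.121×10^-5 H.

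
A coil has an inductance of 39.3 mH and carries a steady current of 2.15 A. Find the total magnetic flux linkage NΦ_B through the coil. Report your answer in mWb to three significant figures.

NΦ_B ≈ 84.5 mWb

From L = NΦ_B/I, the flux linkage is NΦ_B = LI.
NΦ_B = (3.930×10^-2 H)(2.15 A) = 8.449×10^-2 Wb.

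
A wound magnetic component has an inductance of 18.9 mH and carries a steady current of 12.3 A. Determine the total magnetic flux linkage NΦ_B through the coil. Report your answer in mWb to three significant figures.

NΦ_B ≈ 232 mWb

From L = NΦ_B/I, the flux linkage is NΦ_B = LI.
NΦ_B = (1.890×10^-2 H)(12.3 A) = 0.23247 Wb.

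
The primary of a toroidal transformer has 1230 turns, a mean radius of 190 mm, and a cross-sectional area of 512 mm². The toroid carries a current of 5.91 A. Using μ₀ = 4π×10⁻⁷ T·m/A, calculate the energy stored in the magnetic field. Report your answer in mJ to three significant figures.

L = μ₀N²A/(2πR) = (4π×10⁻⁷)(1230)²(5.120×10^-4)/(2π×0.19) = 8.154×10^-4 H.
U = ½LI² = ½(8.154×10^-4)(5.91)² = 1.424×10^-2 J.

U ≈ 14.2 mJ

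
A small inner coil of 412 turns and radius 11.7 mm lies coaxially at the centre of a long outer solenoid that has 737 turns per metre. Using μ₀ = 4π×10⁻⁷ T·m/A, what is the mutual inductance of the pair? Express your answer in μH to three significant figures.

The outer solenoid produces a uniform field B₁ = μ₀n₁I₁ across the inner coil,
so the flux linkage is N₂Φ = N₂B₁A₂ = μ₀n₁N₂A₂·I₁, giving M = μ₀n₁N₂A₂.
A₂ = πr² = π(1.170×10^-2 m)² = 4.301×10^-4 m².
M = (4π×10⁻⁷)(737)(412)(4.301×10^-4) = 1.641×10^-4 H.

M ≈ 164 μH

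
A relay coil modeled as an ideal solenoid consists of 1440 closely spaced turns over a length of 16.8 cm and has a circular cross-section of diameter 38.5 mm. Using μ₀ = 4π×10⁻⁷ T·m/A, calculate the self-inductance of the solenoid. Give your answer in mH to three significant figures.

L ≈ 18.1 mH

A = π(d/2)² = π(1.925×10^-2 m)² = 1.164×10^-3 m².
For a long solenoid, L = μ₀N²A/ℓ.
L = (4π×10⁻⁷)(1440)²(1.164×10^-3)/(0.168 m) = 1.806×10^-2 H.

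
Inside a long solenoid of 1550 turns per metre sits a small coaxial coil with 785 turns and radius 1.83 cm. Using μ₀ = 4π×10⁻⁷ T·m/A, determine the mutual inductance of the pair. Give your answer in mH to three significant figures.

The outer solenoid produces a uniform field B₁ = μ₀n₁I₁ across the inner coil,
so the flux linkage is N₂Φ = N₂B₁A₂ = μ₀n₁N₂A₂·I₁, giving M = μ₀n₁N₂A₂.
A₂ = πr² = π(1.830×10^-2 m)² = 1.052×10^-3 m².
M = (4π×10⁻⁷)(1550)(785)(1.052×10^-3) = 1.609×10^-3 H.

M ≈ 1.61 mH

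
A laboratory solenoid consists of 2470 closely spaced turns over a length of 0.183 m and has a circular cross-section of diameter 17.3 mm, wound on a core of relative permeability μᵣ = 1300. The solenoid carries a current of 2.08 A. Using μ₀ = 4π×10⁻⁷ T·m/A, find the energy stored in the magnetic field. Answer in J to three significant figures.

U ≈ 27.7 J

A = π(d/2)² = π(8.650×10^-3 m)² = 2.351×10^-4 m².
L = μ₀μᵣN²A/ℓ = (4π×10⁻⁷)(1300)(2470)²(2.351×10^-4)/(0.183) = 12.8 H.
U = ½LI² = ½(12.8)(2.08)² = 27.69 J.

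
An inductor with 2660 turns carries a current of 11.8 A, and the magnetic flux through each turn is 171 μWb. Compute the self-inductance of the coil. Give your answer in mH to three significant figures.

L ≈ 38.5 mH

Self-inductance is defined by L = NΦ_B/I (flux linkage over current).
L = (2660)(1.710×10^-4 Wb)/(11.8 A) = 3.8547×10^-2 H.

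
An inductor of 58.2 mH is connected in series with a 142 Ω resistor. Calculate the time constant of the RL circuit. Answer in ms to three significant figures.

τ = L/R = (5.820×10^-2 H)/(142 Ω) = 4.099×10^-4 s.

τ ≈ 0.410 ms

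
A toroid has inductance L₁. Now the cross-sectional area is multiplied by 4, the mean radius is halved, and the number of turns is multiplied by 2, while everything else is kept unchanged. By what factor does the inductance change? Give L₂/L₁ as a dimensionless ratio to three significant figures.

For a toroid, L ∝ μᵣN²A/R.
L₂/L₁ = (4) × (0.5)^-1 × (2)^2 = 32.0.

L₂/L₁ = 32.0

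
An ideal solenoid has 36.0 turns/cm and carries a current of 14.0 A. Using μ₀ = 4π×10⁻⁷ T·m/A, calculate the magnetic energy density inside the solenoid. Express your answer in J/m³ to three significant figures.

B = μ₀nI = (4π×10⁻⁷)(3.600×10^3)(14.0) = 6.333×10^-2 T.
u = B²/(2μ₀) = (6.333×10^-2)²/(2×4π×10⁻⁷) = 1.596×10^3 J/m³.

u ≈ 1600 J/m³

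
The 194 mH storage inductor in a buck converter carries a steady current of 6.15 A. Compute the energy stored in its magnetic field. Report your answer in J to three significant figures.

Stored magnetic energy: U = ½LI².
U = ½(0.194 H)(6.15 A)² = 3.669 J.

U ≈ 3.67 J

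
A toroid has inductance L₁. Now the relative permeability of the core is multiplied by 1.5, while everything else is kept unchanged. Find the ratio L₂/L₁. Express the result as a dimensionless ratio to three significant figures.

For a toroid, L ∝ μᵣN²A/R.
L₂/L₁ = (1.5) = 1.50.

L₂/L₁ = 1.50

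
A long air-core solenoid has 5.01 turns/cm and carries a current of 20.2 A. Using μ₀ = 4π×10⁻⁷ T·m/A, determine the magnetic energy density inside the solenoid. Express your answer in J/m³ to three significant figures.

B = μ₀nI = (4π×10⁻⁷)(501)(20.2) = 1.272×10^-2 T.
u = B²/(2μ₀) = (1.272×10^-2)²/(2×4π×10⁻⁷) = 64.35 J/m³.

u ≈ 64.4 J/m³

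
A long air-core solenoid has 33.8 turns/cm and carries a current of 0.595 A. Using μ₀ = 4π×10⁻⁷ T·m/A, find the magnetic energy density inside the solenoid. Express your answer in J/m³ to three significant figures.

B = μ₀nI = (4π×10⁻⁷)(3.380×10^3)(0.595) = 2.527×10^-3 T.
u = B²/(2μ₀) = (2.527×10^-3)²/(2×4π×10⁻⁷) = 2.541 J/m³.

u ≈ 2.54 J/m³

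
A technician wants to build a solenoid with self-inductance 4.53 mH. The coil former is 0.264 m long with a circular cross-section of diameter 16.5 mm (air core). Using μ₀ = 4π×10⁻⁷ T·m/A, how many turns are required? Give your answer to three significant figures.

A = π(d/2)² = π(8.250×10^-3 m)² = 2.138×10^-4 m².
From L = μ₀N²A/ℓ, N = √(Lℓ / (μ₀A)).
N = √[(4.530×10^-3)(0.264) / ((4π×10⁻⁷)×2.138×10^-4)] = √(4.451×10^6) ≈ 2109.7.

N ≈ 2110 turns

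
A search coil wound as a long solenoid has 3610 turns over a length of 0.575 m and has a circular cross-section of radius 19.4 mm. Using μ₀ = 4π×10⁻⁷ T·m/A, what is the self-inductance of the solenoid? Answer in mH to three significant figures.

L ≈ 33.7 mH

A = πr² = π(1.940×10^-2 m)² = 1.182×10^-3 m².
For a long solenoid, L = μ₀N²A/ℓ.
L = (4π×10⁻⁷)(3610)²(1.182×10^-3)/(0.575 m) = 3.368×10^-2 H.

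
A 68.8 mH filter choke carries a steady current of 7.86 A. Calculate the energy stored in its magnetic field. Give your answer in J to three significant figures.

U ≈ 2.13 J

Stored magnetic energy: U = ½LI².
U = ½(6.880×10^-2 H)(7.86 A)² = 2.125 J.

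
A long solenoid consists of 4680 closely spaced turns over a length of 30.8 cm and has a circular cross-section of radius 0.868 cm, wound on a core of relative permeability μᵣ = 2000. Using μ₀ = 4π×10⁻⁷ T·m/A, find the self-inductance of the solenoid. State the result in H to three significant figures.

A = πr² = π(8.680×10^-3 m)² = 2.367×10^-4 m².
For a long solenoid, L = μ₀μᵣN²A/ℓ.
L = (4π×10⁻⁷)(2000)(4680)²(2.367×10^-4)/(0.308 m) = 42.3 H.

L ≈ 42.3 H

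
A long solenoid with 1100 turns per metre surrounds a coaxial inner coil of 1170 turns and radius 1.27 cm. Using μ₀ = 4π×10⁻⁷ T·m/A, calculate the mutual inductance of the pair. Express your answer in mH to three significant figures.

The outer solenoid produces a uniform field B₁ = μ₀n₁I₁ across the inner coil,
so the flux linkage is N₂Φ = N₂B₁A₂ = μ₀n₁N₂A₂·I₁, giving M = μ₀n₁N₂A₂.
A₂ = πr² = π(1.270×10^-2 m)² = 5.067×10^-4 m².
M = (4π×10⁻⁷)(1100)(1170)(5.067×10^-4) = 8.1949×10^-4 H.

M ≈ 0.819 mH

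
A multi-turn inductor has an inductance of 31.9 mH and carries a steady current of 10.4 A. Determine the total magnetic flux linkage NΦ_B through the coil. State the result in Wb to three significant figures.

From L = NΦ_B/I, the flux linkage is NΦ_B = LI.
NΦ_B = (3.190×10^-2 H)(10.4 A) = 0.3318 Wb.

NΦ_B ≈ 0.332 Wb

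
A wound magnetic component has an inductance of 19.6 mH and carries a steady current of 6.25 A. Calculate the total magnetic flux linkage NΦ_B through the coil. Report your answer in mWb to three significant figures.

From L = NΦ_B/I, the flux linkage is NΦ_B = LI.
NΦ_B = (1.960×10^-2 H)(6.25 A) = 0.1225 Wb.

NΦ_B ≈ 123 mWb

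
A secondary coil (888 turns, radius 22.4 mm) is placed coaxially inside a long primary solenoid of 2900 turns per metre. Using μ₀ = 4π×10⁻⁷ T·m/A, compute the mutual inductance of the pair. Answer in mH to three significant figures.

M ≈ 5.10 mH

The outer solenoid produces a uniform field B₁ = μ₀n₁I₁ across the inner coil,
so the flux linkage is N₂Φ = N₂B₁A₂ = μ₀n₁N₂A₂·I₁, giving M = μ₀n₁N₂A₂.
A₂ = πr² = π(2.240×10^-2 m)² = 1.576×10^-3 m².
M = (4π×10⁻⁷)(2900)(888)(1.576×10^-3) = 5.101×10^-3 H.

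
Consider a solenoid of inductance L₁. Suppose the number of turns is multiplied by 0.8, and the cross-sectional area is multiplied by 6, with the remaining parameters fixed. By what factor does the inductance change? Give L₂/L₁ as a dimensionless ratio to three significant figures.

For a solenoid, L ∝ μᵣN²A/ℓ.
L₂/L₁ = (0.8)^2 × (6) = 3.84.

L₂/L₁ = 3.84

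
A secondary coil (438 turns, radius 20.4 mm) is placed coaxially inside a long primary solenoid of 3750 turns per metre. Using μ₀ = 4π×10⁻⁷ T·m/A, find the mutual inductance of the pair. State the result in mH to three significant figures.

M ≈ 2.70 mH

The outer solenoid produces a uniform field B₁ = μ₀n₁I₁ across the inner coil,
so the flux linkage is N₂Φ = N₂B₁A₂ = μ₀n₁N₂A₂·I₁, giving M = μ₀n₁N₂A₂.
A₂ = πr² = π(2.040×10^-2 m)² = 1.307×10^-3 m².
M = (4π×10⁻⁷)(3750)(438)(1.307×10^-3) = 2.699×10^-3 H.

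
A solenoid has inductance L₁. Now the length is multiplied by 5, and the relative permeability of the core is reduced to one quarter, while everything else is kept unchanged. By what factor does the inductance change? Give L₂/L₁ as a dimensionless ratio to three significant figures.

L₂/L₁ = 0.0500

For a solenoid, L ∝ μᵣN²A/ℓ.
L₂/L₁ = (5)^-1 × (0.25) = 0.0500.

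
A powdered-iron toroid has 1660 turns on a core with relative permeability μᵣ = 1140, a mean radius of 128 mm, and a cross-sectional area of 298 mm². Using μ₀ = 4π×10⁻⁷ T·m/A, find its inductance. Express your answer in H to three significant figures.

For a thin toroid, L = μ₀μᵣN²A/(2πR).
L = (4π×10⁻⁷)(1140)(1660)²(2.980×10^-4) / (2π×0.128 m) = 1.463 H.

L ≈ 1.46 H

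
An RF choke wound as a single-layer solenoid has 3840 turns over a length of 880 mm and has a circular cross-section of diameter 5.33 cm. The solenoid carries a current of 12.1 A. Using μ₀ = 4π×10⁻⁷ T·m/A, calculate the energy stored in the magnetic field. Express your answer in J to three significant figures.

U ≈ 3.44 J

A = π(d/2)² = π(2.665×10^-2 m)² = 2.231×10^-3 m².
L = μ₀N²A/ℓ = (4π×10⁻⁷)(3840)²(2.231×10^-3)/(0.88) = 4.698×10^-2 H.
U = ½LI² = ½(4.698×10^-2)(12.1)² = 3.439 J.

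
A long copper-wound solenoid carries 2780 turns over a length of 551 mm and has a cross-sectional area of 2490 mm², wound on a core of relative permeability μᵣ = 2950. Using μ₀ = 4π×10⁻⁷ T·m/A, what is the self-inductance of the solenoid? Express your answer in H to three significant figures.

A = 2490 mm² = 2.490×10^-3 m².
For a long solenoid, L = μ₀μᵣN²A/ℓ.
L = (4π×10⁻⁷)(2950)(2780)²(2.490×10^-3)/(0.551 m) = 129.47 H.

L ≈ 129 H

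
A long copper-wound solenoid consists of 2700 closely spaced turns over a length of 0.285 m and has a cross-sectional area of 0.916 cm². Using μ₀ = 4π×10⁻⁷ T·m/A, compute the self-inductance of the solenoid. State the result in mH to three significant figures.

L ≈ 2.94 mH

A = 0.916 cm² = 9.160×10^-5 m².
For a long solenoid, L = μ₀N²A/ℓ.
L = (4π×10⁻⁷)(2700)²(9.160×10^-5)/(0.285 m) = 2.944×10^-3 H.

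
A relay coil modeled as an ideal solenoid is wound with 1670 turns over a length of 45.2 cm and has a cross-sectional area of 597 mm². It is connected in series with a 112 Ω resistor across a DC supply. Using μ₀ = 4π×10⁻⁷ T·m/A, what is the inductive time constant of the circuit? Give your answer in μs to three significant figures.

A = 597 mm² = 5.970×10^-4 m².
L = μ₀N²A/ℓ = (4π×10⁻⁷)(1670)²(5.970×10^-4)/(0.452) = 4.629×10^-3 H.
τ = L/R = (4.629×10^-3)/(112) = 4.133×10^-5 s.

τ ≈ 41.3 μs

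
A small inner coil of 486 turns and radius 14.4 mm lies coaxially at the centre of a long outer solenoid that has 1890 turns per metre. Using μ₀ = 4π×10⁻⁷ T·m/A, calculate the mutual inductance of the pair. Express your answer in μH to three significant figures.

The outer solenoid produces a uniform field B₁ = μ₀n₁I₁ across the inner coil,
so the flux linkage is N₂Φ = N₂B₁A₂ = μ₀n₁N₂A₂·I₁, giving M = μ₀n₁N₂A₂.
A₂ = πr² = π(1.440×10^-2 m)² = 6.514×10^-4 m².
M = (4π×10⁻⁷)(1890)(486)(6.514×10^-4) = 7.519×10^-4 H.

M ≈ 752 μH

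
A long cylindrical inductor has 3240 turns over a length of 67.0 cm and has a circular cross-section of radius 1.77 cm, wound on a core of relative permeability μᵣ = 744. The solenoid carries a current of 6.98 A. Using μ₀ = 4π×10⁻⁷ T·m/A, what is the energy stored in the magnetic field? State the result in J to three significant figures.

A = πr² = π(1.770×10^-2 m)² = 9.842×10^-4 m².
L = μ₀μᵣN²A/ℓ = (4π×10⁻⁷)(744)(3240)²(9.842×10^-4)/(0.67) = 14.42 H.
U = ½LI² = ½(14.42)(6.98)² = 351.2 J.

U ≈ 351 J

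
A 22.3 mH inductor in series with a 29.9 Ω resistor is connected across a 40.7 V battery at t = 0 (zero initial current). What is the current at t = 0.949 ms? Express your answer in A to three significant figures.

I ≈ 0.980 A

τ = L/R = 2.230×10^-2/29.9 = 7.458×10^-4 s; final current I_∞ = ε/R = 40.7/29.9 = 1.361 A.
I(t) = I_∞(1 − e^(−t/τ)) with t/τ = 1.272.
I = (1.361)(1 − e^(−1.272)) = 0.9799 A.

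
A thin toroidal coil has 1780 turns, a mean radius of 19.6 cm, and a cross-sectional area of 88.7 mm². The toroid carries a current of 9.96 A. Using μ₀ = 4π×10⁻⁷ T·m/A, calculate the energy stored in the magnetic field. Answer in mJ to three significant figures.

L = μ₀N²A/(2πR) = (4π×10⁻⁷)(1780)²(8.870×10^-5)/(2π×0.196) = 2.868×10^-4 H.
U = ½LI² = ½(2.868×10^-4)(9.96)² = 1.422×10^-2 J.

U ≈ 14.2 mJ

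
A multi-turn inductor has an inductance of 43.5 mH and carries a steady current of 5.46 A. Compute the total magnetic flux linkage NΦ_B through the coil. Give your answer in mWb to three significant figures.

NΦ_B ≈ 238 mWb

From L = NΦ_B/I, the flux linkage is NΦ_B = LI.
NΦ_B = (4.350×10^-2 H)(5.46 A) = 0.2375 Wb.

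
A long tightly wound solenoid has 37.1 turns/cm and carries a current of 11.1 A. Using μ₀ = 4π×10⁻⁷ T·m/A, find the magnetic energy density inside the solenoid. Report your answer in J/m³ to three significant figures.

B = μ₀nI = (4π×10⁻⁷)(3.710×10^3)(11.1) = 5.17496×10^-2 T.
u = B²/(2μ₀) = (5.17496×10^-2)²/(2×4π×10⁻⁷) = 1.066×10^3 J/m³.

u ≈ 1070 J/m³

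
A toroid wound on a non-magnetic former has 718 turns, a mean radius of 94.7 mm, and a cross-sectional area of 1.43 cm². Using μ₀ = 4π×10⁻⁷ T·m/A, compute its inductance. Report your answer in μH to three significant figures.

L ≈ 156 μH

For a thin toroid, L = μ₀N²A/(2πR).
L = (4π×10⁻⁷)(718)²(1.430×10^-4) / (2π×9.470×10^-2 m) = 1.557×10^-4 H.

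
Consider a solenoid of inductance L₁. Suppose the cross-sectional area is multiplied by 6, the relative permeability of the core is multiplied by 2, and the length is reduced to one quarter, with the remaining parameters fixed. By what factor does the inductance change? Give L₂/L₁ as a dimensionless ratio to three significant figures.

For a solenoid, L ∝ μᵣN²A/ℓ.
L₂/L₁ = (6) × (2) × (0.25)^-1 = 48.0.

L₂/L₁ = 48.0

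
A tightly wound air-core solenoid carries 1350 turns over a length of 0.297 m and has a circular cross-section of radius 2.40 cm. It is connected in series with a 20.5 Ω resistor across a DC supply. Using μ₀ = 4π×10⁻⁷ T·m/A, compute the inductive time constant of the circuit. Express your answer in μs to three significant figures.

A = πr² = π(2.400×10^-2 m)² = 1.810×10^-3 m².
L = μ₀N²A/ℓ = (4π×10⁻⁷)(1350)²(1.810×10^-3)/(0.297) = 1.395×10^-2 H.
τ = L/R = (1.395×10^-2)/(20.5) = 6.807×10^-4 s.

τ ≈ 681 μs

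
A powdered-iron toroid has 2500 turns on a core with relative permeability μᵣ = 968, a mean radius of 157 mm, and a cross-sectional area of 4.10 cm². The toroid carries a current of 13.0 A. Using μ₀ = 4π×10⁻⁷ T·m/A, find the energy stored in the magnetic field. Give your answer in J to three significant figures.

L = μ₀μᵣN²A/(2πR) = (4π×10⁻⁷)(968)(2500)²(4.100×10^-4)/(2π×0.157) = 3.16 H.
U = ½LI² = ½(3.16)(13.0)² = 267 J.

U ≈ 267 J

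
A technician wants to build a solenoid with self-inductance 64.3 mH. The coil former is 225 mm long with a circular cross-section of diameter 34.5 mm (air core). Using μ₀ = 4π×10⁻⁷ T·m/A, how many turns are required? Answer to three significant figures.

N ≈ 3510 turns

A = π(d/2)² = π(1.725×10^-2 m)² = 9.348×10^-4 m².
From L = μ₀N²A/ℓ, N = √(Lℓ / (μ₀A)).
N = √[(6.430×10^-2)(0.225) / ((4π×10⁻⁷)×9.348×10^-4)] = √(1.232×10^7) ≈ 3509.4.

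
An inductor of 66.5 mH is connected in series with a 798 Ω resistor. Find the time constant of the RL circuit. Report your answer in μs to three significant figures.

τ = L/R = (6.650×10^-2 H)/(798 Ω) = 8.333×10^-5 s.

τ ≈ 83.3 μs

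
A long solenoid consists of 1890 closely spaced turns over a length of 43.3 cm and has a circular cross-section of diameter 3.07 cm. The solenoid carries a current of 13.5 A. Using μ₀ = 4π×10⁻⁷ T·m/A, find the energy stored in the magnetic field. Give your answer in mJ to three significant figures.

U ≈ 699 mJ

A = π(d/2)² = π(1.535×10^-2 m)² = 7.402×10^-4 m².
L = μ₀N²A/ℓ = (4π×10⁻⁷)(1890)²(7.402×10^-4)/(0.433) = 7.674×10^-3 H.
U = ½LI² = ½(7.674×10^-3)(13.5)² = 0.6993 J.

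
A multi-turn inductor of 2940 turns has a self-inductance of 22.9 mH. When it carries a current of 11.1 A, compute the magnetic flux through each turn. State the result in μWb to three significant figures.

From L = NΦ_B/I, the flux per turn is Φ_B = LI/N.
Φ_B = (2.290×10^-2 H)(11.1 A)/2940 = 8.646×10^-5 Wb.

Φ_B ≈ 86.5 μWb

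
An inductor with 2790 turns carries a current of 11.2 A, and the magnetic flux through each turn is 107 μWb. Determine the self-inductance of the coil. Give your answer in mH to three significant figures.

L ≈ 26.7 mH

Self-inductance is defined by L = NΦ_B/I (flux linkage over current).
L = (2790)(1.070×10^-4 Wb)/(11.2 A) = 2.665×10^-2 H.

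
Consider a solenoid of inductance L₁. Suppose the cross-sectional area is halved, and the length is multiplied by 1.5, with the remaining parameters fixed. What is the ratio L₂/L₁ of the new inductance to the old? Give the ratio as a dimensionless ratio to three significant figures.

L₂/L₁ = 0.333

For a solenoid, L ∝ μᵣN²A/ℓ.
L₂/L₁ = (0.5) × (1.5)^-1 = 0.333.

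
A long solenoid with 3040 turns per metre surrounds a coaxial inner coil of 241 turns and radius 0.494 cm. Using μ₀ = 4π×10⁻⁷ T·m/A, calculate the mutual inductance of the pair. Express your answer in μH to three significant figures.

The outer solenoid produces a uniform field B₁ = μ₀n₁I₁ across the inner coil,
so the flux linkage is N₂Φ = N₂B₁A₂ = μ₀n₁N₂A₂·I₁, giving M = μ₀n₁N₂A₂.
A₂ = πr² = π(4.940×10^-3 m)² = 7.667×10^-5 m².
M = (4π×10⁻⁷)(3040)(241)(7.667×10^-5) = 7.058×10^-5 H.

M ≈ 70.6 μH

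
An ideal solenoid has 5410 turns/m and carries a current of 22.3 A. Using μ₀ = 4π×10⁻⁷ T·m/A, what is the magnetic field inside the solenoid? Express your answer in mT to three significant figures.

B ≈ 152 mT

Inside a long solenoid, B = μ₀nI.
B = (4π×10⁻⁷)(5.410×10^3 m⁻¹)(22.3 A) = 0.1516 T.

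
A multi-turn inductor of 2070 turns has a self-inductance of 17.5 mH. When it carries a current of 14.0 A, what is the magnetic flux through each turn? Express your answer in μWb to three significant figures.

From L = NΦ_B/I, the flux per turn is Φ_B = LI/N.
Φ_B = (1.750×10^-2 H)(14.0 A)/2070 = 1.184×10^-4 Wb.

Φ_B ≈ 118 μWb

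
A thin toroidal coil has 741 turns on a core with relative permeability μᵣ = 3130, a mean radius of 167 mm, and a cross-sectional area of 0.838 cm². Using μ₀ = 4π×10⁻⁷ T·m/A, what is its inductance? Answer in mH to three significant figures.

For a thin toroid, L = μ₀μᵣN²A/(2πR).
L = (4π×10⁻⁷)(3130)(741)²(8.380×10^-5) / (2π×0.167 m) = 0.17248 H.

L ≈ 172 mH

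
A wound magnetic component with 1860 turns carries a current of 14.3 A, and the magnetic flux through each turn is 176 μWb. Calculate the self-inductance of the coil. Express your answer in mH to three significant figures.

L ≈ 22.9 mH

Self-inductance is defined by L = NΦ_B/I (flux linkage over current).
L = (1860)(1.760×10^-4 Wb)/(14.3 A) = 2.289×10^-2 H.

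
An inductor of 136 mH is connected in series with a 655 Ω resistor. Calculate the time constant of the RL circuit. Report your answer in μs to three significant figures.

τ = L/R = (0.136 H)/(655 Ω) = 2.076×10^-4 s.

τ ≈ 208 μs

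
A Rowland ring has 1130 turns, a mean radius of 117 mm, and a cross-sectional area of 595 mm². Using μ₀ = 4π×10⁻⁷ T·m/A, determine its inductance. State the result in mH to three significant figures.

L ≈ 1.30 mH

For a thin toroid, L = μ₀N²A/(2πR).
L = (4π×10⁻⁷)(1130)²(5.950×10^-4) / (2π×0.117 m) = 1.299×10^-3 H.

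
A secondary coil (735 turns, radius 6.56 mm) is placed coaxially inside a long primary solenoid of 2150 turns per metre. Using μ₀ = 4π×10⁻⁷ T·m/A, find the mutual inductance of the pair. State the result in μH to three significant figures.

The outer solenoid produces a uniform field B₁ = μ₀n₁I₁ across the inner coil,
so the flux linkage is N₂Φ = N₂B₁A₂ = μ₀n₁N₂A₂·I₁, giving M = μ₀n₁N₂A₂.
A₂ = πr² = π(6.560×10^-3 m)² = 1.352×10^-4 m².
M = (4π×10⁻⁷)(2150)(735)(1.352×10^-4) = 2.6847×10^-4 H.

M ≈ 268 μH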